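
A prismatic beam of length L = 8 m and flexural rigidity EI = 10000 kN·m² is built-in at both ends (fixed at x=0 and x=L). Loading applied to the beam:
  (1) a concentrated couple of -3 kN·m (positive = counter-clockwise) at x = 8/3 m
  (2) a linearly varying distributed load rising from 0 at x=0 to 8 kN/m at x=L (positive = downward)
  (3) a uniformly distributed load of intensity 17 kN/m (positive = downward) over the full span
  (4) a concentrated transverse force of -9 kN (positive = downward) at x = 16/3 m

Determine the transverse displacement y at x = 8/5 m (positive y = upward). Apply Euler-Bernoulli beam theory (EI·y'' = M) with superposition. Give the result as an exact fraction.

Load 1 — applied couple M₀=-3 kN·m at a=8/3 m (b=L-a=16/3):
  y_1 = (R_Ax³/6 - M_Ax²/2)/EI  [x≤a] with R_A=-1/2, M_A=0 = ((-1/2)·(8/5)³/6 - 0·(8/5)²/2)/10000 = -8/234375 m
Load 2 — triangular load w₀=8 kN/m (0→w₀ over full span):
  y_2 = -w₀x²(L-x)²(x+2L)/(120LEI) = -8·(8/5)²·(8-(8/5))²·((8/5)+2·8)/(120·8·10000) = -45056/29296875 m
Load 3 — uniform load w=17 kN/m over full span:
  y_3 = -wx²(L-x)²/(24EI) = -17·(8/5)²·(8-(8/5))²/(24·10000) = -8704/1171875 m
Load 4 — point force P=-9 kN at a=16/3 m (b=L-a=8/3):
  y_4 = -Pb²x²(3aL-(3a+b)x)/(6L³EI)  [x≤a] = -(-9)·(8/3)²·(8/5)²·(3·(16/3)·8-(3·(16/3)+(8/3))·(8/5))/(6·8³·10000) = 368/703125 m
Superposition: y = Σ y_i = -744968/87890625 m ≈ -0.008476 m

y(8/5) = -744968/87890625 m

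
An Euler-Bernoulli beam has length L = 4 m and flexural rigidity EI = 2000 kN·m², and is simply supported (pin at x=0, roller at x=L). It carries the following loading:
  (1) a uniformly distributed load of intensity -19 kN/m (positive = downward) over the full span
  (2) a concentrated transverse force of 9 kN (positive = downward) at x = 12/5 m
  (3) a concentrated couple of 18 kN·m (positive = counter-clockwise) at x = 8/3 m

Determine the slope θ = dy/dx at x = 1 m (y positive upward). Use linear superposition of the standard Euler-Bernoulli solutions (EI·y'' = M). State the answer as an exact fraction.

θ(1) = 34229/3000000 rad

Load 1 — uniform load w=-19 kN/m over full span:
  θ_1 = -w(L³-6Lx²+4x³)/(24EI) = -(-19)·(4³-6·4·1²+4·1³)/(24·2000) = 209/12000 rad
Load 2 — point force P=9 kN at a=12/5 m (b=L-a=8/5):
  θ_2 = -Pb(L²-b²-3x²)/(6LEI)  [x≤a] = -9·(8/5)·(4²-(8/5)²-3·1²)/(6·4·2000) = -783/250000 rad
Load 3 — applied couple M₀=18 kN·m at a=8/3 m (b=L-a=4/3):
  θ_3 = (M₀x²/(2L)+C₁)/EI  [x≤a] with C₁=M₀(3b²-L²)/(6L)=-8 = (18·1²/(2·4)+(-8))/2000 = -23/8000 rad
Superposition: θ = Σ θ_i = 34229/3000000 rad ≈ 0.011410 rad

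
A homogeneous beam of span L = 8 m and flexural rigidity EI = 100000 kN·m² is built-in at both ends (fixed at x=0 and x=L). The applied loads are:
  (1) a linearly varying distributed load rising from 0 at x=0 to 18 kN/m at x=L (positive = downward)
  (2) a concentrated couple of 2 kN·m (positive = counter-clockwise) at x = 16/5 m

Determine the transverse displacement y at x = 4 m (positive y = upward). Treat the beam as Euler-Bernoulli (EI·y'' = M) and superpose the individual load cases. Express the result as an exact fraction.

y(4) = -74/78125 m

Load 1 — triangular load w₀=18 kN/m (0→w₀ over full span):
  y_1 = -w₀x²(L-x)²(x+2L)/(120LEI) = -18·4²·(8-4)²·(4+2·8)/(120·8·100000) = -3/3125 m
Load 2 — applied couple M₀=2 kN·m at a=16/5 m (b=L-a=24/5):
  y_2 = (R_Ax³/6 - M_Ax²/2 - M₀(x-a)²/2)/EI  [x>a] with R_A=9/25, M_A=6/25 = ((9/25)·4³/6 - (6/25)·4²/2 - 2·(4-(16/5))²/2)/100000 = 1/78125 m
Superposition: y = Σ y_i = -74/78125 m ≈ -0.000947 m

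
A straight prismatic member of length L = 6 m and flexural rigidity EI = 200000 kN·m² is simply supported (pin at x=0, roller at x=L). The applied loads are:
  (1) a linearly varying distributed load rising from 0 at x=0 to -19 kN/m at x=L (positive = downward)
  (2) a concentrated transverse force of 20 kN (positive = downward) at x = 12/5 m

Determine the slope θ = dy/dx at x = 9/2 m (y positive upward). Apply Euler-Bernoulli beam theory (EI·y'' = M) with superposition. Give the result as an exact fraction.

Load 1 — triangular load w₀=-19 kN/m (0→w₀ over full span):
  θ_1 = -w₀(7L⁴-30L²x²+15x⁴)/(360LEI) = -(-19)·(7·6⁴-30·6²·(9/2)²+15·(9/2)⁴)/(360·6·200000) = -74841/256000000 rad
Load 2 — point force P=20 kN at a=12/5 m (b=L-a=18/5):
  θ_2 = -Pa(2L²-6Lx+3x²+a²)/(6LEI)  [x>a] = -20·(12/5)·(2·6²-6·6·(9/2)+3·(9/2)²+(12/5)²)/(6·6·200000) = 783/5000000 rad
Superposition: θ = Σ θ_i = -173757/1280000000 rad ≈ -0.000136 rad

θ(9/2) = -173757/1280000000 rad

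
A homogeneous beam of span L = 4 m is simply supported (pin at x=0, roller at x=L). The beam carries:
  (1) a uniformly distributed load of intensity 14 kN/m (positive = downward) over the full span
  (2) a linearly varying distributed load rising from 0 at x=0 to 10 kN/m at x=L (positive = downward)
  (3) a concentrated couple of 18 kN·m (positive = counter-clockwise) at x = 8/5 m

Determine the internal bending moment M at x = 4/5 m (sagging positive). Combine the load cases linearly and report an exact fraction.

Load 1 — uniform load w=14 kN/m over full span:
  M_1 = wx(L-x)/2 = 14·(4/5)·(4-(4/5))/2 = 448/25 kN·m
Load 2 — triangular load w₀=10 kN/m (0→w₀ over full span):
  M_2 = w₀Lx/6 - w₀x³/(6L) = 10·4·(4/5)/6 - 10·(4/5)³/(6·4) = 128/25 kN·m
Load 3 — applied couple M₀=18 kN·m at a=8/5 m (b=L-a=12/5):
  M_3 = M₀x/L  [x≤a] = 18·(4/5)/4 = 18/5 kN·m
Superposition: M = Σ M_i = 666/25 kN·m ≈ 26.640000 kN·m

M(4/5) = 666/25 kN·m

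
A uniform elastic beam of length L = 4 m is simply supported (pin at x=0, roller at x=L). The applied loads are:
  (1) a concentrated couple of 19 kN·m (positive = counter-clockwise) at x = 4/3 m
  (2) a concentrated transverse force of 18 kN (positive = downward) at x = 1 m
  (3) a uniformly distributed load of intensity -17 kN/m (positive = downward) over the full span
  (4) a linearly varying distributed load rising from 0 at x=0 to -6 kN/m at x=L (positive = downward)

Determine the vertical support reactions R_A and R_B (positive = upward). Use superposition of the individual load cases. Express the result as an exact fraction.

Load 1 — applied couple M₀=19 kN·m at a=4/3 m (b=L-a=8/3):
  R_A = M₀/L = 19/4 kN
  R_B = -M₀/L = -19/4 kN
Load 2 — point force P=18 kN at a=1 m (b=L-a=3):
  R_A = Pb/L = 18·3/4 = 27/2 kN
  R_B = Pa/L = 18·1/4 = 9/2 kN
Load 3 — uniform load w=-17 kN/m over full span:
  R_A = wL/2 = (-17)·4/2 = -34 kN
  R_B = wL/2 = (-17)·4/2 = -34 kN
Load 4 — triangular load w₀=-6 kN/m (0→w₀ over full span):
  R_A = w₀L/6 = (-6)·4/6 = -4 kN
  R_B = w₀L/3 = (-6)·4/3 = -8 kN
Superposition: R_A = -79/4 kN, R_B = -169/4 kN

R_A = -79/4 kN, R_B = -169/4 kN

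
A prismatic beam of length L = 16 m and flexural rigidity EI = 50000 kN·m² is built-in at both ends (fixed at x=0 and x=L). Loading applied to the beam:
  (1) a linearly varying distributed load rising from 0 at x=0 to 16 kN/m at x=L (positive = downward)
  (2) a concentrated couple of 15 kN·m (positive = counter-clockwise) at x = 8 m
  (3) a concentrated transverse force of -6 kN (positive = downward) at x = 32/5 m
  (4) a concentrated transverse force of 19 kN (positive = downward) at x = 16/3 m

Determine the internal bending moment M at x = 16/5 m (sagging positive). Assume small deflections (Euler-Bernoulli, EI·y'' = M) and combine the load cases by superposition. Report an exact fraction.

M(16/5) = -127367/7500 kN·m

Load 1 — triangular load w₀=16 kN/m (0→w₀ over full span):
  M_1 = 3w₀Lx/20 - w₀L²/30 - w₀x³/(6L) = 3·16·16·(16/5)/20 - 16·16²/30 - 16·(16/5)³/(6·16) = -7168/375 kN·m
Load 2 — applied couple M₀=15 kN·m at a=8 m (b=L-a=8):
  M_2 = R_Ax - M_A  [x≤a] with R_A=45/32, M_A=15/4 = (45/32)·(16/5) - (15/4) = 3/4 kN·m
Load 3 — point force P=-6 kN at a=32/5 m (b=L-a=48/5):
  M_3 = Pb²(3a+b)x/L³ - Pab²/L²  [x≤a] = (-6)·(48/5)²·(3·(32/5)+(48/5))·(16/5)/16³ - (-6)·(32/5)·(48/5)²/16² = 864/625 kN·m
Load 4 — point force P=19 kN at a=16/3 m (b=L-a=32/3):
  M_4 = Pb²(3a+b)x/L³ - Pab²/L²  [x≤a] = 19·(32/3)²·(3·(16/3)+(32/3))·(16/5)/16³ - 19·(16/3)·(32/3)²/16² = 0 kN·m
Superposition: M = Σ M_i = -127367/7500 kN·m ≈ -16.982267 kN·m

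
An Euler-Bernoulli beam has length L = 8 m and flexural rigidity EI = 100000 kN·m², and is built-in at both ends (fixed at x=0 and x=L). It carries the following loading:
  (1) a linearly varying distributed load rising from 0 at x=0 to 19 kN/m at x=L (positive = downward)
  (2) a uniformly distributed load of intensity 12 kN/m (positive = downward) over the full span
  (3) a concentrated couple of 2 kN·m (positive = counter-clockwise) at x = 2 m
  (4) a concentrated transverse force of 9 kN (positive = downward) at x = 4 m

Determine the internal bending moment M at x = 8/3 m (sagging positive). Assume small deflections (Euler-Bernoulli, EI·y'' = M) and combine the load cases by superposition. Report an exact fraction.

Load 1 — triangular load w₀=19 kN/m (0→w₀ over full span):
  M_1 = 3w₀Lx/20 - w₀L²/30 - w₀x³/(6L) = 3·19·8·(8/3)/20 - 19·8²/30 - 19·(8/3)³/(6·8) = 5168/405 kN·m
Load 2 — uniform load w=12 kN/m over full span:
  M_2 = wLx/2 - wL²/12 - wx²/2 = 12·8·(8/3)/2 - 12·8²/12 - 12·(8/3)²/2 = 64/3 kN·m
Load 3 — applied couple M₀=2 kN·m at a=2 m (b=L-a=6):
  M_3 = R_Ax - M_A - M₀  [x>a] with R_A=9/32, M_A=-3/8 = (9/32)·(8/3) - (-3/8) - 2 = -7/8 kN·m
Load 4 — point force P=9 kN at a=4 m (b=L-a=4):
  M_4 = Pb²(3a+b)x/L³ - Pab²/L²  [x≤a] = 9·4²·(3·4+4)·(8/3)/8³ - 9·4·4²/8² = 3 kN·m
Superposition: M = Σ M_i = 117349/3240 kN·m ≈ 36.218827 kN·m

M(8/3) = 117349/3240 kN·m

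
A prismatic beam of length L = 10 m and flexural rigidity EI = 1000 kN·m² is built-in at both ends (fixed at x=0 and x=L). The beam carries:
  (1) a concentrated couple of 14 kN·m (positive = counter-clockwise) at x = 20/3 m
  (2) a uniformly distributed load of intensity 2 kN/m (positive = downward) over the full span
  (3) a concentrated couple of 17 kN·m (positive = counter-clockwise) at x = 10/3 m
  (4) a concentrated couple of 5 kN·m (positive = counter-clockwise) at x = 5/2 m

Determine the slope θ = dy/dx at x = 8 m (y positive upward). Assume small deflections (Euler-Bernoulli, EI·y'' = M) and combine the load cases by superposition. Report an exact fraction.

θ(8) = 41/3750 rad

Load 1 — applied couple M₀=14 kN·m at a=20/3 m (b=L-a=10/3):
  θ_1 = (R_Ax²/2 - M_Ax - M₀(x-a))/EI  [x>a] with R_A=28/15, M_A=14/3 = ((28/15)·8²/2 - (14/3)·8 - 14·(8-(20/3)))/1000 = 7/1875 rad
Load 2 — uniform load w=2 kN/m over full span:
  θ_2 = -wx(L-x)(L-2x)/(12EI) = -2·8·(10-8)·(10-2·8)/(12·1000) = 2/125 rad
Load 3 — applied couple M₀=17 kN·m at a=10/3 m (b=L-a=20/3):
  θ_3 = (R_Ax²/2 - M_Ax - M₀(x-a))/EI  [x>a] with R_A=34/15, M_A=0 = ((34/15)·8²/2 - 0·8 - 17·(8-(10/3)))/1000 = -17/2500 rad
Load 4 — applied couple M₀=5 kN·m at a=5/2 m (b=L-a=15/2):
  θ_4 = (R_Ax²/2 - M_Ax - M₀(x-a))/EI  [x>a] with R_A=9/16, M_A=-15/16 = ((9/16)·8²/2 - (-15/16)·8 - 5·(8-(5/2)))/1000 = -1/500 rad
Superposition: θ = Σ θ_i = 41/3750 rad ≈ 0.010933 rad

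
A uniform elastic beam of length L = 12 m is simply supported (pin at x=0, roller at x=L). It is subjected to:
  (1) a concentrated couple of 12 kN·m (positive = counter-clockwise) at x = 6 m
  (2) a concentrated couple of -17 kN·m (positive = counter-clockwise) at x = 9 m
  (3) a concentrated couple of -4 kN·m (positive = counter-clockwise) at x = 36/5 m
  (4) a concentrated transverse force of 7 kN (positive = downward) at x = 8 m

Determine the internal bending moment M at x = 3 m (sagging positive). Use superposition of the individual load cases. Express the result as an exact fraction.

M(3) = 19/4 kN·m

Load 1 — applied couple M₀=12 kN·m at a=6 m (b=L-a=6):
  M_1 = M₀x/L  [x≤a] = 12·3/12 = 3 kN·m
Load 2 — applied couple M₀=-17 kN·m at a=9 m (b=L-a=3):
  M_2 = M₀x/L  [x≤a] = (-17)·3/12 = -17/4 kN·m
Load 3 — applied couple M₀=-4 kN·m at a=36/5 m (b=L-a=24/5):
  M_3 = M₀x/L  [x≤a] = (-4)·3/12 = -1 kN·m
Load 4 — point force P=7 kN at a=8 m (b=L-a=4):
  M_4 = Pbx/L  [x≤a] = 7·4·3/12 = 7 kN·m
Superposition: M = Σ M_i = 19/4 kN·m ≈ 4.750000 kN·m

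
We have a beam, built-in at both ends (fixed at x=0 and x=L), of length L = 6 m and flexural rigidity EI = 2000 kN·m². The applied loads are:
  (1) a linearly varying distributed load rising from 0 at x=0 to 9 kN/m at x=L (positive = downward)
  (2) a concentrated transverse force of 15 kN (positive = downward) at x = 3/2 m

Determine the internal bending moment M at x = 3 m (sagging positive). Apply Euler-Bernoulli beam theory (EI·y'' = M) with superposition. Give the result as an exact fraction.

Load 1 — triangular load w₀=9 kN/m (0→w₀ over full span):
  M_1 = 3w₀Lx/20 - w₀L²/30 - w₀x³/(6L) = 3·9·6·3/20 - 9·6²/30 - 9·3³/(6·6) = 27/4 kN·m
Load 2 — point force P=15 kN at a=3/2 m (b=L-a=9/2):
  M_2 = Pa²(a+3b)(L-x)/L³ - Pa²b/L²  [x>a] = 15·(3/2)²·((3/2)+3·(9/2))·(6-3)/6³ - 15·(3/2)²·(9/2)/6² = 45/16 kN·m
Superposition: M = Σ M_i = 153/16 kN·m ≈ 9.562500 kN·m

M(3) = 153/16 kN·m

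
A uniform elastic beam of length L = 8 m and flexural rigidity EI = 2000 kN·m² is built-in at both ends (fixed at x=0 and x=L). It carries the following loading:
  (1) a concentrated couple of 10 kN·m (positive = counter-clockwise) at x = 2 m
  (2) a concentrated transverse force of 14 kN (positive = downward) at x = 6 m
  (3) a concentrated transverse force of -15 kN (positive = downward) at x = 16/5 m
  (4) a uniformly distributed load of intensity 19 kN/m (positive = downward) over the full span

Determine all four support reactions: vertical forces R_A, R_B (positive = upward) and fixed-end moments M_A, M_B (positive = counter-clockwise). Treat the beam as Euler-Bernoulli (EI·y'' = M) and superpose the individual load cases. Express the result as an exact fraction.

R_A = 55899/800 kN, M_A = 52457/600 kN·m, R_B = 64901/800 kN, M_B = -61463/600 kN·m

Load 1 — applied couple M₀=10 kN·m at a=2 m (b=L-a=6):
  R_A = 6M₀ab/L³ = 6·10·2·6/8³ = 45/32 kN
  M_A = M₀b(2a-b)/L² = 10·6·(2·2-6)/8² = -15/8 kN·m
  R_B = -6M₀ab/L³ = -6·10·2·6/8³ = -45/32 kN
  M_B = M₀a(2b-a)/L² = 10·2·(2·6-2)/8² = 25/8 kN·m
Load 2 — point force P=14 kN at a=6 m (b=L-a=2):
  R_A = Pb²(3a+b)/L³ = 14·2²·(3·6+2)/8³ = 35/16 kN
  M_A = Pab²/L² = 14·6·2²/8² = 21/4 kN·m
  R_B = Pa²(a+3b)/L³ = 14·6²·(6+3·2)/8³ = 189/16 kN
  M_B = -Pa²b/L² = -14·6²·2/8² = -63/4 kN·m
Load 3 — point force P=-15 kN at a=16/5 m (b=L-a=24/5):
  R_A = Pb²(3a+b)/L³ = (-15)·(24/5)²·(3·(16/5)+(24/5))/8³ = -243/25 kN
  M_A = Pab²/L² = (-15)·(16/5)·(24/5)²/8² = -432/25 kN·m
  R_B = Pa²(a+3b)/L³ = (-15)·(16/5)²·((16/5)+3·(24/5))/8³ = -132/25 kN
  M_B = -Pa²b/L² = -(-15)·(16/5)²·(24/5)/8² = 288/25 kN·m
Load 4 — uniform load w=19 kN/m over full span:
  R_A = wL/2 = 19·8/2 = 76 kN
  M_A = wL²/12 = 19·8²/12 = 304/3 kN·m
  R_B = wL/2 = 19·8/2 = 76 kN
  M_B = -wL²/12 = -19·8²/12 = -304/3 kN·m
Superposition: R_A = 55899/800 kN, M_A = 52457/600 kN·m, R_B = 64901/800 kN, M_B = -61463/600 kN·m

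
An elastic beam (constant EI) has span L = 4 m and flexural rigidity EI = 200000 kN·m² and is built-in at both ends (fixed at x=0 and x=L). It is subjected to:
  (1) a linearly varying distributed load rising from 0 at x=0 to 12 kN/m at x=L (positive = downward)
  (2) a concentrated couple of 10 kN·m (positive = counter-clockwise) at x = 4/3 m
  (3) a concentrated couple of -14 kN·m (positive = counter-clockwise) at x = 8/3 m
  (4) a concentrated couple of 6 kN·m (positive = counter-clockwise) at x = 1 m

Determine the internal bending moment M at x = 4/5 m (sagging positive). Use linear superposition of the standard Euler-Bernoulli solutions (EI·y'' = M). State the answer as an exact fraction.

Load 1 — triangular load w₀=12 kN/m (0→w₀ over full span):
  M_1 = 3w₀Lx/20 - w₀L²/30 - w₀x³/(6L) = 3·12·4·(4/5)/20 - 12·4²/30 - 12·(4/5)³/(6·4) = -112/125 kN·m
Load 2 — applied couple M₀=10 kN·m at a=4/3 m (b=L-a=8/3):
  M_2 = R_Ax - M_A  [x≤a] with R_A=10/3, M_A=0 = (10/3)·(4/5) - 0 = 8/3 kN·m
Load 3 — applied couple M₀=-14 kN·m at a=8/3 m (b=L-a=4/3):
  M_3 = R_Ax - M_A  [x≤a] with R_A=-14/3, M_A=-14/3 = (-14/3)·(4/5) - (-14/3) = 14/15 kN·m
Load 4 — applied couple M₀=6 kN·m at a=1 m (b=L-a=3):
  M_4 = R_Ax - M_A  [x≤a] with R_A=27/16, M_A=-9/8 = (27/16)·(4/5) - (-9/8) = 99/40 kN·m
Superposition: M = Σ M_i = 5179/1000 kN·m ≈ 5.179000 kN·m

M(4/5) = 5179/1000 kN·m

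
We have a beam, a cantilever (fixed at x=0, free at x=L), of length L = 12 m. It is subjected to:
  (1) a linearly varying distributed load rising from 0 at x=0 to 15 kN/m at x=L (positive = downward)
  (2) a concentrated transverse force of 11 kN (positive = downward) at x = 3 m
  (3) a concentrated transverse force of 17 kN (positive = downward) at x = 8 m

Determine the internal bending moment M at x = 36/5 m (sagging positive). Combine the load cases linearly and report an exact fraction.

Load 1 — triangular load w₀=15 kN/m (0→w₀ over full span):
  M_1 = w₀Lx/2 - w₀L²/3 - w₀x³/(6L) = 15·12·(36/5)/2 - 15·12²/3 - 15·(36/5)³/(6·12) = -3744/25 kN·m
Load 2 — point force P=11 kN at a=3 m (b=L-a=9):
  M_2 = 0  [x>a] = 0 kN·m
Load 3 — point force P=17 kN at a=8 m (b=L-a=4):
  M_3 = -P(a-x)  [x≤a] = -17·(8-(36/5)) = -68/5 kN·m
Superposition: M = Σ M_i = -4084/25 kN·m ≈ -163.360000 kN·m

M(36/5) = -4084/25 kN·m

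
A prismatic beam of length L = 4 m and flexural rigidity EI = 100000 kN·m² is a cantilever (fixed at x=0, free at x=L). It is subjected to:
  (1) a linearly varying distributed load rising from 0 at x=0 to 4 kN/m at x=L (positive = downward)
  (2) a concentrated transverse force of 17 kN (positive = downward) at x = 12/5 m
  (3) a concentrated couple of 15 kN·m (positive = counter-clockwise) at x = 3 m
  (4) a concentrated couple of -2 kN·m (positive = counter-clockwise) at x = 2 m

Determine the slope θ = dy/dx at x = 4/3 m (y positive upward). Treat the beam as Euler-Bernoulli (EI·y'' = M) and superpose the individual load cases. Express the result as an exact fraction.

Load 1 — triangular load w₀=4 kN/m (0→w₀ over full span):
  θ_1 = (w₀Lx²/4-w₀L²x/3-w₀x⁴/(24L))/EI = (4·4·(4/3)²/4-4·4²·(4/3)/3-4·(4/3)⁴/(24·4))/100000 = -163/759375 rad
Load 2 — point force P=17 kN at a=12/5 m (b=L-a=8/5):
  θ_2 = -Px(2a-x)/(2EI)  [x≤a] = -17·(4/3)·(2·(12/5)-(4/3))/(2·100000) = -221/562500 rad
Load 3 — applied couple M₀=15 kN·m at a=3 m (b=L-a=1):
  θ_3 = M₀x/EI  [x≤a] = 15·(4/3)/100000 = 1/5000 rad
Load 4 — applied couple M₀=-2 kN·m at a=2 m (b=L-a=2):
  θ_4 = M₀x/EI  [x≤a] = (-2)·(4/3)/100000 = -1/37500 rad
Superposition: θ = Σ θ_i = -13189/30375000 rad ≈ -0.000434 rad

θ(4/3) = -13189/30375000 rad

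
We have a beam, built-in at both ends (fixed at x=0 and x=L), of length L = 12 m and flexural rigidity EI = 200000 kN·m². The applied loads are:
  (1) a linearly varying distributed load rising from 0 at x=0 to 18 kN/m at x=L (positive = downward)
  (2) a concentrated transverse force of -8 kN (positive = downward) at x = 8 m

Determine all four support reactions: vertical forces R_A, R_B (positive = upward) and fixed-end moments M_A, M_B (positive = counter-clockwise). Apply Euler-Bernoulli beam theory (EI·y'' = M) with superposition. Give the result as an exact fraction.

R_A = 4094/135 kN, M_A = 3568/45 kN·m, R_B = 9406/135 kN, M_B = -5192/45 kN·m

Load 1 — triangular load w₀=18 kN/m (0→w₀ over full span):
  R_A = 3w₀L/20 = 3·18·12/20 = 162/5 kN
  M_A = w₀L²/30 = 18·12²/30 = 432/5 kN·m
  R_B = 7w₀L/20 = 7·18·12/20 = 378/5 kN
  M_B = -w₀L²/20 = -18·12²/20 = -648/5 kN·m
Load 2 — point force P=-8 kN at a=8 m (b=L-a=4):
  R_A = Pb²(3a+b)/L³ = (-8)·4²·(3·8+4)/12³ = -56/27 kN
  M_A = Pab²/L² = (-8)·8·4²/12² = -64/9 kN·m
  R_B = Pa²(a+3b)/L³ = (-8)·8²·(8+3·4)/12³ = -160/27 kN
  M_B = -Pa²b/L² = -(-8)·8²·4/12² = 128/9 kN·m
Superposition: R_A = 4094/135 kN, M_A = 3568/45 kN·m, R_B = 9406/135 kN, M_B = -5192/45 kN·m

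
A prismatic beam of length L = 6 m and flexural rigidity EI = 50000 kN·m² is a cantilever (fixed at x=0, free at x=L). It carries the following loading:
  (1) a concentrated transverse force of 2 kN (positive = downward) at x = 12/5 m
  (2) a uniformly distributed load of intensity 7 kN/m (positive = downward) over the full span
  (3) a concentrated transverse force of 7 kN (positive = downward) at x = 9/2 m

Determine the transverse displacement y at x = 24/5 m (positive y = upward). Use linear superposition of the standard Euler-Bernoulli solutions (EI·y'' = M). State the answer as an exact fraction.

Load 1 — point force P=2 kN at a=12/5 m (b=L-a=18/5):
  y_1 = -Pa²(3x-a)/(6EI)  [x>a] = -2·(12/5)²·(3·(24/5)-(12/5))/(6·50000) = -36/78125 m
Load 2 — uniform load w=7 kN/m over full span:
  y_2 = -wx²(x²-4Lx+6L²)/(24EI) = -7·(24/5)²·((24/5)²-4·6·(24/5)+6·6²)/(24·50000) = -32508/1953125 m
Load 3 — point force P=7 kN at a=9/2 m (b=L-a=3/2):
  y_3 = -Pa²(3x-a)/(6EI)  [x>a] = -7·(9/2)²·(3·(24/5)-(9/2))/(6·50000) = -18711/4000000 m
Superposition: y = Σ y_i = -10891323/500000000 m ≈ -0.021783 m

y(24/5) = -10891323/500000000 m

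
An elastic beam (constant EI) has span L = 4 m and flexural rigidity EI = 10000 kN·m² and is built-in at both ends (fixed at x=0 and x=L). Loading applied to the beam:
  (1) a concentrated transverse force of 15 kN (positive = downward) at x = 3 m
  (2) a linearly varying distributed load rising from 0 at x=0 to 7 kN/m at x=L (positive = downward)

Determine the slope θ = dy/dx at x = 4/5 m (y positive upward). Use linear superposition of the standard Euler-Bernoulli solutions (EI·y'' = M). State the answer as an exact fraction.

Load 1 — point force P=15 kN at a=3 m (b=L-a=1):
  θ_1 = -Pb²x(2aL-(3a+b)x)/(2L³EI)  [x≤a] = -15·1²·(4/5)·(2·3·4-(3·3+1)·(4/5))/(2·4³·10000) = -3/20000 rad
Load 2 — triangular load w₀=7 kN/m (0→w₀ over full span):
  θ_2 = -w₀(2x(L-x)(L-2x)(x+2L)+x²(L-x)²)/(120LEI) = -7·(2·(4/5)·(4-(4/5))·(4-2·(4/5))·((4/5)+2·4)+(4/5)²·(4-(4/5))²)/(120·4·10000) = -196/1171875 rad
Superposition: θ = Σ θ_i = -11897/37500000 rad ≈ -0.000317 rad

θ(4/5) = -11897/37500000 rad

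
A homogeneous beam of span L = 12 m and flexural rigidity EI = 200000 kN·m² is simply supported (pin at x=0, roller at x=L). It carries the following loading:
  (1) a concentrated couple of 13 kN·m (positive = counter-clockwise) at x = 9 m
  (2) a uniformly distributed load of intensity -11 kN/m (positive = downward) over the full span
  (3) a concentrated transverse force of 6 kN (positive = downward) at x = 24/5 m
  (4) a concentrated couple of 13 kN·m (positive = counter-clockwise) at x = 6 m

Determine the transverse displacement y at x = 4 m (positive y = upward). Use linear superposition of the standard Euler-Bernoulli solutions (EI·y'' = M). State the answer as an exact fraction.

y(4) = 5200111/450000000 m

Load 1 — applied couple M₀=13 kN·m at a=9 m (b=L-a=3):
  y_1 = (M₀x³/(6L)+C₁x)/EI  [x≤a] with C₁=M₀(3b²-L²)/(6L)=-169/8 = (13·4³/(6·12)+(-169/8)·4)/200000 = -1313/3600000 m
Load 2 — uniform load w=-11 kN/m over full span:
  y_2 = -wx(L³-2Lx²+x³)/(24EI) = -(-11)·4·(12³-2·12·4²+4³)/(24·200000) = 121/9375 m
Load 3 — point force P=6 kN at a=24/5 m (b=L-a=36/5):
  y_3 = -Pbx(L²-b²-x²)/(6LEI)  [x≤a] = -6·(36/5)·4·(12²-(36/5)²-4²)/(6·12·200000) = -357/390625 m
Load 4 — applied couple M₀=13 kN·m at a=6 m (b=L-a=6):
  y_4 = (M₀x³/(6L)+C₁x)/EI  [x≤a] with C₁=M₀(3b²-L²)/(6L)=-13/2 = (13·4³/(6·12)+(-13/2)·4)/200000 = -13/180000 m
Superposition: y = Σ y_i = 5200111/450000000 m ≈ 0.011556 m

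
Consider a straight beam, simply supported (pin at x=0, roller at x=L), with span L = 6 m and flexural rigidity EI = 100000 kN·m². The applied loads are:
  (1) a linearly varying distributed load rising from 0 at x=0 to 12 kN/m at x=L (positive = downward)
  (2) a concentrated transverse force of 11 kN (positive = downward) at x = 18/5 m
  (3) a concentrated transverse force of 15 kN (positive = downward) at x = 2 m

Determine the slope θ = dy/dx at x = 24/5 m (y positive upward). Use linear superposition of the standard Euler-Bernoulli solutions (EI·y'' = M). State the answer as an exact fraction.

θ(24/5) = 5113/5859375 rad

Load 1 — triangular load w₀=12 kN/m (0→w₀ over full span):
  θ_1 = -w₀(7L⁴-30L²x²+15x⁴)/(360LEI) = -12·(7·6⁴-30·6²·(24/5)²+15·(24/5)⁴)/(360·6·100000) = 6813/15625000 rad
Load 2 — point force P=11 kN at a=18/5 m (b=L-a=12/5):
  θ_2 = -Pa(2L²-6Lx+3x²+a²)/(6LEI)  [x>a] = -11·(18/5)·(2·6²-6·6·(24/5)+3·(24/5)²+(18/5)²)/(6·6·100000) = 1287/6250000 rad
Load 3 — point force P=15 kN at a=2 m (b=L-a=4):
  θ_3 = -Pa(2L²-6Lx+3x²+a²)/(6LEI)  [x>a] = -15·2·(2·6²-6·6·(24/5)+3·(24/5)²+2²)/(6·6·100000) = 173/750000 rad
Superposition: θ = Σ θ_i = 5113/5859375 rad ≈ 0.000873 rad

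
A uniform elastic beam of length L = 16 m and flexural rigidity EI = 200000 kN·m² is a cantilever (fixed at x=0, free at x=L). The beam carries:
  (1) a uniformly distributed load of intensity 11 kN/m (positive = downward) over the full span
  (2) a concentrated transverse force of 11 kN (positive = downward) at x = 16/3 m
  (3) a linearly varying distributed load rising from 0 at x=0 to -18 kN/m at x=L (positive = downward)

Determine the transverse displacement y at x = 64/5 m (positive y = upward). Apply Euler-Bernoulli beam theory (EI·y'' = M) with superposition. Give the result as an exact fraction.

y(64/5) = 214842592/3955078125 m

Load 1 — uniform load w=11 kN/m over full span:
  y_1 = -wx²(x²-4Lx+6L²)/(24EI) = -11·(64/5)²·((64/5)²-4·16·(64/5)+6·16²)/(24·200000) = -1937408/5859375 m
Load 2 — point force P=11 kN at a=16/3 m (b=L-a=32/3):
  y_2 = -Pa²(3x-a)/(6EI)  [x>a] = -11·(16/3)²·(3·(64/5)-(16/3))/(6·200000) = -10912/1265625 m
Load 3 — triangular load w₀=-18 kN/m (0→w₀ over full span):
  y_3 = (w₀Lx³/12-w₀L²x²/6-w₀x⁵/(120L))/EI = ((-18)·16·(64/5)³/12-(-18)·16²·(64/5)²/6-(-18)·(64/5)⁵/(120·16))/200000 = 19218432/48828125 m
Superposition: y = Σ y_i = 214842592/3955078125 m ≈ 0.054321 m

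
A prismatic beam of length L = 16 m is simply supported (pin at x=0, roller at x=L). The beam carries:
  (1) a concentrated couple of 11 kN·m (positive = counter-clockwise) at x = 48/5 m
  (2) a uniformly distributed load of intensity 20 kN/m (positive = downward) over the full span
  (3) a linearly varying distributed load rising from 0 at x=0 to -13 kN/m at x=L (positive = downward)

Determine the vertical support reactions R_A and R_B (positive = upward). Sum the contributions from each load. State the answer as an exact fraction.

Load 1 — applied couple M₀=11 kN·m at a=48/5 m (b=L-a=32/5):
  R_A = M₀/L = 11/16 kN
  R_B = -M₀/L = -11/16 kN
Load 2 — uniform load w=20 kN/m over full span:
  R_A = wL/2 = 20·16/2 = 160 kN
  R_B = wL/2 = 20·16/2 = 160 kN
Load 3 — triangular load w₀=-13 kN/m (0→w₀ over full span):
  R_A = w₀L/6 = (-13)·16/6 = -104/3 kN
  R_B = w₀L/3 = (-13)·16/3 = -208/3 kN
Superposition: R_A = 6049/48 kN, R_B = 4319/48 kN

R_A = 6049/48 kN, R_B = 4319/48 kN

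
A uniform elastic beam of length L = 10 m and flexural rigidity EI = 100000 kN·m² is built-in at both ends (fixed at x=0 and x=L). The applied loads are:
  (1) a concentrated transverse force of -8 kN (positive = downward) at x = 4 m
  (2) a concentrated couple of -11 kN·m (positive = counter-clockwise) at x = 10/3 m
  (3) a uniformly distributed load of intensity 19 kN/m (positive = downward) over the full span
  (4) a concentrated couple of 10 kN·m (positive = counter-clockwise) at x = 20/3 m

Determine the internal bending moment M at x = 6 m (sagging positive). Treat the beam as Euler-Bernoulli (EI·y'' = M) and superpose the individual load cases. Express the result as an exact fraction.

Load 1 — point force P=-8 kN at a=4 m (b=L-a=6):
  M_1 = Pa²(a+3b)(L-x)/L³ - Pa²b/L²  [x>a] = (-8)·4²·(4+3·6)·(10-6)/10³ - (-8)·4²·6/10² = -448/125 kN·m
Load 2 — applied couple M₀=-11 kN·m at a=10/3 m (b=L-a=20/3):
  M_2 = R_Ax - M_A - M₀  [x>a] with R_A=-22/15, M_A=0 = (-22/15)·6 - 0 - (-11) = 11/5 kN·m
Load 3 — uniform load w=19 kN/m over full span:
  M_3 = wLx/2 - wL²/12 - wx²/2 = 19·10·6/2 - 19·10²/12 - 19·6²/2 = 209/3 kN·m
Load 4 — applied couple M₀=10 kN·m at a=20/3 m (b=L-a=10/3):
  M_4 = R_Ax - M_A  [x≤a] with R_A=4/3, M_A=10/3 = (4/3)·6 - (10/3) = 14/3 kN·m
Superposition: M = Σ M_i = 27356/375 kN·m ≈ 72.949333 kN·m

M(6) = 27356/375 kN·m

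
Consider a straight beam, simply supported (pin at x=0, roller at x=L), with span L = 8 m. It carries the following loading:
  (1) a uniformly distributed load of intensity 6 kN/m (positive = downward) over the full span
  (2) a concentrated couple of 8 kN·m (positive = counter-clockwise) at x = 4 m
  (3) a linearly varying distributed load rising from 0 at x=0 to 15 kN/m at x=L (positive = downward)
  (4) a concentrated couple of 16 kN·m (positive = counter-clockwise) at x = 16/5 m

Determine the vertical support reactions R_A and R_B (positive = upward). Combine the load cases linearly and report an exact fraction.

R_A = 47 kN, R_B = 61 kN

Load 1 — uniform load w=6 kN/m over full span:
  R_A = wL/2 = 6·8/2 = 24 kN
  R_B = wL/2 = 6·8/2 = 24 kN
Load 2 — applied couple M₀=8 kN·m at a=4 m (b=L-a=4):
  R_A = M₀/L = 8/8 = 1 kN
  R_B = -M₀/L = -8/8 = -1 kN
Load 3 — triangular load w₀=15 kN/m (0→w₀ over full span):
  R_A = w₀L/6 = 15·8/6 = 20 kN
  R_B = w₀L/3 = 15·8/3 = 40 kN
Load 4 — applied couple M₀=16 kN·m at a=16/5 m (b=L-a=24/5):
  R_A = M₀/L = 16/8 = 2 kN
  R_B = -M₀/L = -16/8 = -2 kN
Superposition: R_A = 47 kN, R_B = 61 kN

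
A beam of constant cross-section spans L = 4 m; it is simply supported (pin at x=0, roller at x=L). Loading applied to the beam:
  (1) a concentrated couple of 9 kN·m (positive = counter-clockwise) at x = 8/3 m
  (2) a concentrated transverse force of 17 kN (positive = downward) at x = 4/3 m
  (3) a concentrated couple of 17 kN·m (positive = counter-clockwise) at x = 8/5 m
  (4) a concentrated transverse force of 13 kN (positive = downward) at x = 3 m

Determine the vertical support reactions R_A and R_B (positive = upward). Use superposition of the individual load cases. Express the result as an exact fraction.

Load 1 — applied couple M₀=9 kN·m at a=8/3 m (b=L-a=4/3):
  R_A = M₀/L = 9/4 kN
  R_B = -M₀/L = -9/4 kN
Load 2 — point force P=17 kN at a=4/3 m (b=L-a=8/3):
  R_A = Pb/L = 17·(8/3)/4 = 34/3 kN
  R_B = Pa/L = 17·(4/3)/4 = 17/3 kN
Load 3 — applied couple M₀=17 kN·m at a=8/5 m (b=L-a=12/5):
  R_A = M₀/L = 17/4 kN
  R_B = -M₀/L = -17/4 kN
Load 4 — point force P=13 kN at a=3 m (b=L-a=1):
  R_A = Pb/L = 13·1/4 = 13/4 kN
  R_B = Pa/L = 13·3/4 = 39/4 kN
Superposition: R_A = 253/12 kN, R_B = 107/12 kN

R_A = 253/12 kN, R_B = 107/12 kN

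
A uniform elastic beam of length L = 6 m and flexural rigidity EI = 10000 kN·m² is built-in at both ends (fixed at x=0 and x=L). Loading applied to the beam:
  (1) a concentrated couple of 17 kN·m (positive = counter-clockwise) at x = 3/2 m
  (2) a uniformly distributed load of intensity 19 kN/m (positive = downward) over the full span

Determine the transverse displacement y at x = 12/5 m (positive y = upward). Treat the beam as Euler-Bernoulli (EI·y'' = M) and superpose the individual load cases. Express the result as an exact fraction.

y(12/5) = -247293/50000000 m

Load 1 — applied couple M₀=17 kN·m at a=3/2 m (b=L-a=9/2):
  y_1 = (R_Ax³/6 - M_Ax²/2 - M₀(x-a)²/2)/EI  [x>a] with R_A=51/16, M_A=-51/16 = ((51/16)·(12/5)³/6 - (-51/16)·(12/5)²/2 - 17·((12/5)-(3/2))²/2)/10000 = 9639/10000000 m
Load 2 — uniform load w=19 kN/m over full span:
  y_2 = -wx²(L-x)²/(24EI) = -19·(12/5)²·(6-(12/5))²/(24·10000) = -4617/781250 m
Superposition: y = Σ y_i = -247293/50000000 m ≈ -0.004946 m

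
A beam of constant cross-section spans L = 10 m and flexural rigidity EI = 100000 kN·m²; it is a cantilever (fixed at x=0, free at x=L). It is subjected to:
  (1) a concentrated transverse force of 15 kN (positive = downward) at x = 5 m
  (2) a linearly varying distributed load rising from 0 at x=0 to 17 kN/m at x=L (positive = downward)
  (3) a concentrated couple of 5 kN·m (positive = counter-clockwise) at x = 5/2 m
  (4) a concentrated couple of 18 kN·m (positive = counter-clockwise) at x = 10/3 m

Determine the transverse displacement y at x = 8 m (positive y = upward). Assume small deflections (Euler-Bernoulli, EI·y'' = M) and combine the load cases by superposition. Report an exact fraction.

y(8) = -7240403/60000000 m

Load 1 — point force P=15 kN at a=5 m (b=L-a=5):
  y_1 = -Pa²(3x-a)/(6EI)  [x>a] = -15·5²·(3·8-5)/(6·100000) = -19/1600 m
Load 2 — triangular load w₀=17 kN/m (0→w₀ over full span):
  y_2 = (w₀Lx³/12-w₀L²x²/6-w₀x⁵/(120L))/EI = (17·10·8³/12-17·10²·8²/6-17·8⁵/(120·10))/100000 = -26588/234375 m
Load 3 — applied couple M₀=5 kN·m at a=5/2 m (b=L-a=15/2):
  y_3 = M₀a(2x-a)/(2EI)  [x>a] = 5·(5/2)·(2·8-(5/2))/(2·100000) = 27/32000 m
Load 4 — applied couple M₀=18 kN·m at a=10/3 m (b=L-a=20/3):
  y_4 = M₀a(2x-a)/(2EI)  [x>a] = 18·(10/3)·(2·8-(10/3))/(2·100000) = 19/5000 m
Superposition: y = Σ y_i = -7240403/60000000 m ≈ -0.120673 m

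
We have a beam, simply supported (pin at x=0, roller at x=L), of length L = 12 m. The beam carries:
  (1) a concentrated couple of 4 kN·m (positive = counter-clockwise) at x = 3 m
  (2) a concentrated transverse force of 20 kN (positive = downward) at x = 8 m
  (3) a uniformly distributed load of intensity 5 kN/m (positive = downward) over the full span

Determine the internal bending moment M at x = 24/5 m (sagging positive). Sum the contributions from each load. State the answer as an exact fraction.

M(24/5) = 116 kN·m

Load 1 — applied couple M₀=4 kN·m at a=3 m (b=L-a=9):
  M_1 = M₀x/L - M₀  [x>a] = 4·(24/5)/12 - 4 = -12/5 kN·m
Load 2 — point force P=20 kN at a=8 m (b=L-a=4):
  M_2 = Pbx/L  [x≤a] = 20·4·(24/5)/12 = 32 kN·m
Load 3 — uniform load w=5 kN/m over full span:
  M_3 = wx(L-x)/2 = 5·(24/5)·(12-(24/5))/2 = 432/5 kN·m
Superposition: M = Σ M_i = 116 kN·m ≈ 116.000000 kN·m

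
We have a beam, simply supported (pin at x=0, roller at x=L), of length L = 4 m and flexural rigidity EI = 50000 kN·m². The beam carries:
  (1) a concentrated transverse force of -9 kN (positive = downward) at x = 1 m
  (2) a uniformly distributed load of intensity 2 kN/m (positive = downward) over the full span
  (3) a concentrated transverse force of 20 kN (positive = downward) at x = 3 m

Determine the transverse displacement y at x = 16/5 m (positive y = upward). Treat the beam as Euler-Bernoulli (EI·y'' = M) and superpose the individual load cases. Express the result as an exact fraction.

y(16/5) = -46393/187500000 m

Load 1 — point force P=-9 kN at a=1 m (b=L-a=3):
  y_1 = -Pa(L-x)(2Lx-a²-x²)/(6LEI)  [x>a] = -(-9)·1·(4-(16/5))·(2·4·(16/5)-1²-(16/5)²)/(6·4·50000) = 1077/12500000 m
Load 2 — uniform load w=2 kN/m over full span:
  y_2 = -wx(L³-2Lx²+x³)/(24EI) = -2·(16/5)·(4³-2·4·(16/5)²+(16/5)³)/(24·50000) = -464/5859375 m
Load 3 — point force P=20 kN at a=3 m (b=L-a=1):
  y_3 = -Pa(L-x)(2Lx-a²-x²)/(6LEI)  [x>a] = -20·3·(4-(16/5))·(2·4·(16/5)-3²-(16/5)²)/(6·4·50000) = -159/625000 m
Superposition: y = Σ y_i = -46393/187500000 m ≈ -0.000247 m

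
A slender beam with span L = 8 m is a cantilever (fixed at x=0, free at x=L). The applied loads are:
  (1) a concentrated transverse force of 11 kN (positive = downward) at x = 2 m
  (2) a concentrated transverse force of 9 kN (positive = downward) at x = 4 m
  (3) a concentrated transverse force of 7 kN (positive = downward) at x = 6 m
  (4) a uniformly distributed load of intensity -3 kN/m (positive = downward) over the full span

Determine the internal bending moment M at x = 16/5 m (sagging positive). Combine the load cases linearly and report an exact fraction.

M(16/5) = 194/25 kN·m

Load 1 — point force P=11 kN at a=2 m (b=L-a=6):
  M_1 = 0  [x>a] = 0 kN·m
Load 2 — point force P=9 kN at a=4 m (b=L-a=4):
  M_2 = -P(a-x)  [x≤a] = -9·(4-(16/5)) = -36/5 kN·m
Load 3 — point force P=7 kN at a=6 m (b=L-a=2):
  M_3 = -P(a-x)  [x≤a] = -7·(6-(16/5)) = -98/5 kN·m
Load 4 — uniform load w=-3 kN/m over full span:
  M_4 = -w(L-x)²/2 = -(-3)·(8-(16/5))²/2 = 864/25 kN·m
Superposition: M = Σ M_i = 194/25 kN·m ≈ 7.760000 kN·m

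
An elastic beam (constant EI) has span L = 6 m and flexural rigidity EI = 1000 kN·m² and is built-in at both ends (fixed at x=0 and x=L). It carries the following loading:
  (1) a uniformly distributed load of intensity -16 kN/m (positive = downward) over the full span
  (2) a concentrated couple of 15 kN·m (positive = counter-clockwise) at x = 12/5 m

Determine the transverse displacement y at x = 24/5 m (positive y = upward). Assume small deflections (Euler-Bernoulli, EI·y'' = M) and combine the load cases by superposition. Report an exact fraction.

y(24/5) = 1917/78125 m

Load 1 — uniform load w=-16 kN/m over full span:
  y_1 = -wx²(L-x)²/(24EI) = -(-16)·(24/5)²·(6-(24/5))²/(24·1000) = 1728/78125 m
Load 2 — applied couple M₀=15 kN·m at a=12/5 m (b=L-a=18/5):
  y_2 = (R_Ax³/6 - M_Ax²/2 - M₀(x-a)²/2)/EI  [x>a] with R_A=18/5, M_A=9/5 = ((18/5)·(24/5)³/6 - (9/5)·(24/5)²/2 - 15·((24/5)-(12/5))²/2)/1000 = 189/78125 m
Superposition: y = Σ y_i = 1917/78125 m ≈ 0.024538 m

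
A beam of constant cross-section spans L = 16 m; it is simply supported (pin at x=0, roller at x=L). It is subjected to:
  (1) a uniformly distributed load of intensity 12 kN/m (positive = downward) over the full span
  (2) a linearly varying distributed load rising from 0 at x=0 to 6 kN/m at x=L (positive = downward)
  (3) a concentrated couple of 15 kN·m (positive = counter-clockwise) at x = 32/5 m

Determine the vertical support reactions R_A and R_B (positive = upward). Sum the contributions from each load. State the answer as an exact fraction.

Load 1 — uniform load w=12 kN/m over full span:
  R_A = wL/2 = 12·16/2 = 96 kN
  R_B = wL/2 = 12·16/2 = 96 kN
Load 2 — triangular load w₀=6 kN/m (0→w₀ over full span):
  R_A = w₀L/6 = 6·16/6 = 16 kN
  R_B = w₀L/3 = 6·16/3 = 32 kN
Load 3 — applied couple M₀=15 kN·m at a=32/5 m (b=L-a=48/5):
  R_A = M₀/L = 15/16 kN
  R_B = -M₀/L = -15/16 kN
Superposition: R_A = 1807/16 kN, R_B = 2033/16 kN

R_A = 1807/16 kN, R_B = 2033/16 kN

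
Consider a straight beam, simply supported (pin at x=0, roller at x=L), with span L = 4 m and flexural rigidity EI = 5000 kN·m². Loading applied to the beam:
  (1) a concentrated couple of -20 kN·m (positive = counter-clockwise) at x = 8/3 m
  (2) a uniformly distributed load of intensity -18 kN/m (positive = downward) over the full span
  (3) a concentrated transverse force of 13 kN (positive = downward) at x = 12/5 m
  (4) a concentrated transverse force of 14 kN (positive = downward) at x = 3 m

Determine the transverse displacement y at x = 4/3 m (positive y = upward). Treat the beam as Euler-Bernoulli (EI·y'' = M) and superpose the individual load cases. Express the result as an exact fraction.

Load 1 — applied couple M₀=-20 kN·m at a=8/3 m (b=L-a=4/3):
  y_1 = (M₀x³/(6L)+C₁x)/EI  [x≤a] with C₁=M₀(3b²-L²)/(6L)=80/9 = ((-20)·(4/3)³/(6·4)+(80/9)·(4/3))/5000 = 4/2025 m
Load 2 — uniform load w=-18 kN/m over full span:
  y_2 = -wx(L³-2Lx²+x³)/(24EI) = -(-18)·(4/3)·(4³-2·4·(4/3)²+(4/3)³)/(24·5000) = 176/16875 m
Load 3 — point force P=13 kN at a=12/5 m (b=L-a=8/5):
  y_3 = -Pbx(L²-b²-x²)/(6LEI)  [x≤a] = -13·(8/5)·(4/3)·(4²-(8/5)²-(4/3)²)/(6·4·5000) = -17056/6328125 m
Load 4 — point force P=14 kN at a=3 m (b=L-a=1):
  y_4 = -Pbx(L²-b²-x²)/(6LEI)  [x≤a] = -14·1·(4/3)·(4²-1²-(4/3)²)/(6·4·5000) = -833/405000 m
Superposition: y = Σ y_i = 387427/50625000 m ≈ 0.007653 m

y(4/3) = 387427/50625000 m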